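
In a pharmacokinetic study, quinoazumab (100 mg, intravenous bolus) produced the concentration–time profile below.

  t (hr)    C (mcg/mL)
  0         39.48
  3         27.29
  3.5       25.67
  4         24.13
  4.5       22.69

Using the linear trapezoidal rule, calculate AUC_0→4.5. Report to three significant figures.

AUC = 138 mcg/mL·hr

Trapezoidal AUC_0→4.5:
  [0→3]: (39.48+27.29)/2 × 3 = 100.155
  [3→3.5]: (27.29+25.67)/2 × 0.5 = 13.24
  [3.5→4]: (25.67+24.13)/2 × 0.5 = 12.45
  [4→4.5]: (24.13+22.69)/2 × 0.5 = 11.705
  Sum = 137.55 mcg/mL·hr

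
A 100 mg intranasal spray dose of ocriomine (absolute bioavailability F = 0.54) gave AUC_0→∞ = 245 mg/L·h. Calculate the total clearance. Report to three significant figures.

CL = 0.220 L/h

CL = F × Dose / AUC_0→∞
   = 0.54 × 100 / 245 = 0.220408 L/h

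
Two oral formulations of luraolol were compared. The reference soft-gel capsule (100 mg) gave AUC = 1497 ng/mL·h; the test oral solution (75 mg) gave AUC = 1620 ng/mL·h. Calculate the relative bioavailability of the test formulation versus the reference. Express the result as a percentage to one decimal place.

F_rel = 144.3%

F_rel = (AUC_test/D_test) / (AUC_ref/D_ref)
      = (1620/75) / (1497/100)
      = 21.6 / 14.97 = 1.4429 = 144.29%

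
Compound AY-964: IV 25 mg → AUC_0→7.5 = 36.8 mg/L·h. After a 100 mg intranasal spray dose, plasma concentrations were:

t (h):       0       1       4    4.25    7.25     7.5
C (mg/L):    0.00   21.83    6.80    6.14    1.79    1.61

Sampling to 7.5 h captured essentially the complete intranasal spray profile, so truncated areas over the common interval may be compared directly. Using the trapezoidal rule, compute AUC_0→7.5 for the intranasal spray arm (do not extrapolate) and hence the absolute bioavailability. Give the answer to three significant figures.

F = 0.461

Trapezoidal AUC_0→7.5 (intranasal spray):
  [0→1]: (0.00+21.83)/2 × 1 = 10.915
  [1→4]: (21.83+6.80)/2 × 3 = 42.945
  [4→4.25]: (6.80+6.14)/2 × 0.25 = 1.6175
  [4.25→7.25]: (6.14+1.79)/2 × 3 = 11.895
  [7.25→7.5]: (1.79+1.61)/2 × 0.25 = 0.425
  Sum = 67.7975 mg/L·h
F = (AUC_ev/D_ev)/(AUC_iv/D_iv) = (67.7975/100)/(36.8/25) = 0.677975/1.472 = 0.4606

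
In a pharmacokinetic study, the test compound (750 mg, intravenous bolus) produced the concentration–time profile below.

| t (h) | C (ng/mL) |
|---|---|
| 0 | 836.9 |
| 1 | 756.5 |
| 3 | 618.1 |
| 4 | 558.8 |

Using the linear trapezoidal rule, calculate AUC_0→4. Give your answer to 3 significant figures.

AUC = 2760 ng/mL·h

Trapezoidal AUC_0→4:
  [0→1]: (836.9+756.5)/2 × 1 = 796.7
  [1→3]: (756.5+618.1)/2 × 2 = 1374.6
  [3→4]: (618.1+558.8)/2 × 1 = 588.45
  Sum = 2759.75 ng/mL·h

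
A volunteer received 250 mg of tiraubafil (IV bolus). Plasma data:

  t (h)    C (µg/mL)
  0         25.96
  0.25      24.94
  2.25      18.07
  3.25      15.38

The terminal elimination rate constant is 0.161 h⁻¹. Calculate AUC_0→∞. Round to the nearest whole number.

AUC = 162 µg/mL·h

Trapezoidal AUC_0→3.25:
  [0→0.25]: (25.96+24.94)/2 × 0.25 = 6.3625
  [0.25→2.25]: (24.94+18.07)/2 × 2 = 43.01
  [2.25→3.25]: (18.07+15.38)/2 × 1 = 16.725
  Sum = 66.0975 µg/mL·h
Extrapolated tail: C_last / k_e = 15.38 / 0.161 = 95.528
AUC_0→∞ = 66.0975 + 95.528 = 161.6255 µg/mL·h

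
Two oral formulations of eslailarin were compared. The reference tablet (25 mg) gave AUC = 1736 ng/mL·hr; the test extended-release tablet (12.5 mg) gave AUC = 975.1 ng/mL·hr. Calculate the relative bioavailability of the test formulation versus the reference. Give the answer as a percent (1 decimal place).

F_rel = (AUC_test/D_test) / (AUC_ref/D_ref)
      = (975.1/12.5) / (1736/25)
      = 78.008 / 69.44 = 1.1234 = 112.34%

F_rel = 112.3%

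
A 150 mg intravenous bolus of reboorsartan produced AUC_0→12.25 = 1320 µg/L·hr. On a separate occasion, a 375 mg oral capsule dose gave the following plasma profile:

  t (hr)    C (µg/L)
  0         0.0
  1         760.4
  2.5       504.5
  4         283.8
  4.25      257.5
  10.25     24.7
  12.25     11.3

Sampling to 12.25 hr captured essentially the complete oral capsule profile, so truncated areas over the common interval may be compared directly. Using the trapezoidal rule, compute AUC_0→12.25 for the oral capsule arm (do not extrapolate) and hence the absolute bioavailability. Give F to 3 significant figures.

F = 0.870

Trapezoidal AUC_0→12.25 (oral capsule):
  [0→1]: (0.0+760.4)/2 × 1 = 380.2
  [1→2.5]: (760.4+504.5)/2 × 1.5 = 948.675
  [2.5→4]: (504.5+283.8)/2 × 1.5 = 591.225
  [4→4.25]: (283.8+257.5)/2 × 0.25 = 67.6625
  [4.25→10.25]: (257.5+24.7)/2 × 6 = 846.6
  [10.25→12.25]: (24.7+11.3)/2 × 2 = 36.0
  Sum = 2870.3625 µg/L·hr
F = (AUC_ev/D_ev)/(AUC_iv/D_iv) = (2870.3625/375)/(1320/150) = 7.6543/8.8 = 0.8698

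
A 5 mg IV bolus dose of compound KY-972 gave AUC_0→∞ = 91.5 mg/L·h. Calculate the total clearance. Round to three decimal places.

CL = 0.055 L/h

CL = Dose_iv / AUC_0→∞
   = 5 / 91.5 = 0.0546448 L/h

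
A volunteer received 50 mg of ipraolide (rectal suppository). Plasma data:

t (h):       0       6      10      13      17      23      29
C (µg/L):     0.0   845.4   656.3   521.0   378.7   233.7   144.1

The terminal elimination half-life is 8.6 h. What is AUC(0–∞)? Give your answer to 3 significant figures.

Trapezoidal AUC_0→29:
  [0→6]: (0.0+845.4)/2 × 6 = 2536.2
  [6→10]: (845.4+656.3)/2 × 4 = 3003.4
  [10→13]: (656.3+521.0)/2 × 3 = 1765.95
  [13→17]: (521.0+378.7)/2 × 4 = 1799.4
  [17→23]: (378.7+233.7)/2 × 6 = 1837.2
  [23→29]: (233.7+144.1)/2 × 6 = 1133.4
  Sum = 12075.55 µg/L·h
k_e = ln2 / t½ = 0.693147 / 8.6 = 0.0806 h^-1
Extrapolated tail: C_last / k_e = 144.1 / 0.0806 = 1787.841
AUC_0→∞ = 12075.55 + 1787.841 = 13863.391 µg/L·h

AUC = 13900 µg/L·h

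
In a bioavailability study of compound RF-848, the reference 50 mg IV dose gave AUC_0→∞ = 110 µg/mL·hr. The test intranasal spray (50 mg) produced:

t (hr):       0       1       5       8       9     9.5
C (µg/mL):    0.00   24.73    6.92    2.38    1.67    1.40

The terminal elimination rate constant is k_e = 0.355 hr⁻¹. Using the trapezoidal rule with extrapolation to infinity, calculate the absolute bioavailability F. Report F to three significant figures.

Trapezoidal AUC_0→9.5 (intranasal spray):
  [0→1]: (0.00+24.73)/2 × 1 = 12.365
  [1→5]: (24.73+6.92)/2 × 4 = 63.3
  [5→8]: (6.92+2.38)/2 × 3 = 13.95
  [8→9]: (2.38+1.67)/2 × 1 = 2.025
  [9→9.5]: (1.67+1.40)/2 × 0.5 = 0.7675
  Sum = 92.4075 µg/mL·hr
Tail: C_last/k_e = 1.40/0.355 = 3.944
AUC_0→∞ (intranasal spray) = 92.4075 + 3.944 = 96.3515 µg/mL·hr
F = (AUC_ev/D_ev)/(AUC_iv/D_iv) = (96.3515/50)/(110/50) = 1.92703/2.2 = 0.8759

F = 0.876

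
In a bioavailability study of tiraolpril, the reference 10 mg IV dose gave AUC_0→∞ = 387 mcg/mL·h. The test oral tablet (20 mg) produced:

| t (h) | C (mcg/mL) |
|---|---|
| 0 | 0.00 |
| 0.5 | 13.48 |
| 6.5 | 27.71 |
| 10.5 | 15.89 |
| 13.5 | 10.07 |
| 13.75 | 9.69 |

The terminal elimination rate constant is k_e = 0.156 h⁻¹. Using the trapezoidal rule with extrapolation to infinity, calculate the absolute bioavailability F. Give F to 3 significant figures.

Trapezoidal AUC_0→13.75 (oral tablet):
  [0→0.5]: (0.00+13.48)/2 × 0.5 = 3.37
  [0.5→6.5]: (13.48+27.71)/2 × 6 = 123.57
  [6.5→10.5]: (27.71+15.89)/2 × 4 = 87.2
  [10.5→13.5]: (15.89+10.07)/2 × 3 = 38.94
  [13.5→13.75]: (10.07+9.69)/2 × 0.25 = 2.47
  Sum = 255.55 mcg/mL·h
Tail: C_last/k_e = 9.69/0.156 = 62.115
AUC_0→∞ (oral tablet) = 255.55 + 62.115 = 317.665 mcg/mL·h
F = (AUC_ev/D_ev)/(AUC_iv/D_iv) = (317.665/20)/(387/10) = 15.88325/38.7 = 0.4104

F = 0.410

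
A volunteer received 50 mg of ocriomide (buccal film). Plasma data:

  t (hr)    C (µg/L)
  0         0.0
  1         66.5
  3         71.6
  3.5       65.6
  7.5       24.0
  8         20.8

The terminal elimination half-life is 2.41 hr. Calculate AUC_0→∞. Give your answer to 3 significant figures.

Trapezoidal AUC_0→8:
  [0→1]: (0.0+66.5)/2 × 1 = 33.25
  [1→3]: (66.5+71.6)/2 × 2 = 138.1
  [3→3.5]: (71.6+65.6)/2 × 0.5 = 34.3
  [3.5→7.5]: (65.6+24.0)/2 × 4 = 179.2
  [7.5→8]: (24.0+20.8)/2 × 0.5 = 11.2
  Sum = 396.05 µg/L·hr
k_e = ln2 / t½ = 0.693147 / 2.41 = 0.2876 hr^-1
Extrapolated tail: C_last / k_e = 20.8 / 0.2876 = 72.323
AUC_0→∞ = 396.05 + 72.323 = 468.373 µg/L·hr

AUC = 468 µg/L·hr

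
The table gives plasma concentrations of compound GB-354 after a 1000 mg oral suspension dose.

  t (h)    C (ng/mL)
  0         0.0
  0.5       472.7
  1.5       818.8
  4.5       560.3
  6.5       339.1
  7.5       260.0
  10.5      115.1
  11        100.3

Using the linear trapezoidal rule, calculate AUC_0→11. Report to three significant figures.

AUC = 4650 ng/mL·h

Trapezoidal AUC_0→11:
  [0→0.5]: (0.0+472.7)/2 × 0.5 = 118.175
  [0.5→1.5]: (472.7+818.8)/2 × 1 = 645.75
  [1.5→4.5]: (818.8+560.3)/2 × 3 = 2068.65
  [4.5→6.5]: (560.3+339.1)/2 × 2 = 899.4
  [6.5→7.5]: (339.1+260.0)/2 × 1 = 299.55
  [7.5→10.5]: (260.0+115.1)/2 × 3 = 562.65
  [10.5→11]: (115.1+100.3)/2 × 0.5 = 53.85
  Sum = 4648.025 ng/mL·h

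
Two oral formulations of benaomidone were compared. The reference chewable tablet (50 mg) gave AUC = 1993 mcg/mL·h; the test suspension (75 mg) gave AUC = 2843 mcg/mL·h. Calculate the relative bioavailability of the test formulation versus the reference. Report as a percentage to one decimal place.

F_rel = 95.1%

F_rel = (AUC_test/D_test) / (AUC_ref/D_ref)
      = (2843/75) / (1993/50)
      = 37.9067 / 39.86 = 0.9510 = 95.10%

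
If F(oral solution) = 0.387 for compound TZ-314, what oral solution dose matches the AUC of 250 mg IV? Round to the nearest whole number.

For equal systemic exposure: F × D_ev = D_iv
D_ev = D_iv / F = 250 / 0.387 = 645.995 mg

D_oral = 646 mg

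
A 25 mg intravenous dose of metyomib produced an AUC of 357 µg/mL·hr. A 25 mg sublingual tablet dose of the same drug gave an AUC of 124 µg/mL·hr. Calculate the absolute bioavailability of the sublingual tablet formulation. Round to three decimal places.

F = 0.347

F = (AUC_ev / D_ev) / (AUC_iv / D_iv)
  = (124/25) / (357/25)
  = 4.96 / 14.28 = 0.3473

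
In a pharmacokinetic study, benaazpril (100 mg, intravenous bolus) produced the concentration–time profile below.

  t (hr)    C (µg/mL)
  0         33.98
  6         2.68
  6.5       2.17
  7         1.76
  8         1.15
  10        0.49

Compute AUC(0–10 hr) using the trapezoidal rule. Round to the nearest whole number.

AUC = 115 µg/mL·hr

Trapezoidal AUC_0→10:
  [0→6]: (33.98+2.68)/2 × 6 = 109.98
  [6→6.5]: (2.68+2.17)/2 × 0.5 = 1.2125
  [6.5→7]: (2.17+1.76)/2 × 0.5 = 0.9825
  [7→8]: (1.76+1.15)/2 × 1 = 1.455
  [8→10]: (1.15+0.49)/2 × 2 = 1.64
  Sum = 115.27 µg/mL·hr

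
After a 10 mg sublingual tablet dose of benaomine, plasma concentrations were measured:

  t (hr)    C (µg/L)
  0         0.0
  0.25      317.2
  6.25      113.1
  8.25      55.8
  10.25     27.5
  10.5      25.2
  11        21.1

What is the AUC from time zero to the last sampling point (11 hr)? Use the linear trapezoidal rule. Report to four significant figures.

AUC = 1601 µg/L·hr

Trapezoidal AUC_0→11:
  [0→0.25]: (0.0+317.2)/2 × 0.25 = 39.65
  [0.25→6.25]: (317.2+113.1)/2 × 6 = 1290.9
  [6.25→8.25]: (113.1+55.8)/2 × 2 = 168.9
  [8.25→10.25]: (55.8+27.5)/2 × 2 = 83.3
  [10.25→10.5]: (27.5+25.2)/2 × 0.25 = 6.5875
  [10.5→11]: (25.2+21.1)/2 × 0.5 = 11.575
  Sum = 1600.9125 µg/L·hr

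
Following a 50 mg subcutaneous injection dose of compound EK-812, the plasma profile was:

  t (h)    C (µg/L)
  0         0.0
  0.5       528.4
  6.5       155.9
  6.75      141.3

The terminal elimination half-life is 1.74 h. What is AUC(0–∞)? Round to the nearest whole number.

AUC = 2577 µg/L·h

Trapezoidal AUC_0→6.75:
  [0→0.5]: (0.0+528.4)/2 × 0.5 = 132.1
  [0.5→6.5]: (528.4+155.9)/2 × 6 = 2052.9
  [6.5→6.75]: (155.9+141.3)/2 × 0.25 = 37.15
  Sum = 2222.15 µg/L·h
k_e = ln2 / t½ = 0.693147 / 1.74 = 0.3984 h^-1
Extrapolated tail: C_last / k_e = 141.3 / 0.3984 = 354.669
AUC_0→∞ = 2222.15 + 354.669 = 2576.819 µg/L·h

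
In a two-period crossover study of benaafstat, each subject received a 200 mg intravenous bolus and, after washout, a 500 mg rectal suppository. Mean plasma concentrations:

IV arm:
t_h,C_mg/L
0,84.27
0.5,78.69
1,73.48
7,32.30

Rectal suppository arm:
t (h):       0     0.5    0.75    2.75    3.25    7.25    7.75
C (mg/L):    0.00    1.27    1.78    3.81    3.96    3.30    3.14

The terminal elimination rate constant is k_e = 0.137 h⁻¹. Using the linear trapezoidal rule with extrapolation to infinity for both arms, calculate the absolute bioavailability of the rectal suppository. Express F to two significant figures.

F = 0.030

Trapezoidal AUC_0→7 (IV):
  [0→0.5]: (84.27+78.69)/2 × 0.5 = 40.74
  [0.5→1]: (78.69+73.48)/2 × 0.5 = 38.0425
  [1→7]: (73.48+32.30)/2 × 6 = 317.34
  Sum = 396.1225 mg/L·h
IV tail: 32.30/0.137 = 235.766; AUC_iv,0→∞ = 396.1225 + 235.766 = 631.8885 mg/L·h
Trapezoidal AUC_0→7.75 (rectal suppository):
  [0→0.5]: (0.00+1.27)/2 × 0.5 = 0.3175
  [0.5→0.75]: (1.27+1.78)/2 × 0.25 = 0.38125
  [0.75→2.75]: (1.78+3.81)/2 × 2 = 5.59
  [2.75→3.25]: (3.81+3.96)/2 × 0.5 = 1.9425
  [3.25→7.25]: (3.96+3.30)/2 × 4 = 14.52
  [7.25→7.75]: (3.30+3.14)/2 × 0.5 = 1.61
  Sum = 24.36125 mg/L·h
rectal suppository tail: 3.14/0.137 = 22.920; AUC_ev,0→∞ = 24.36125 + 22.920 = 47.28125 mg/L·h
F = (AUC_ev/D_ev)/(AUC_iv/D_iv) = (47.28125/500)/(631.8885/200) = 0.0945625/3.1594425 = 0.0299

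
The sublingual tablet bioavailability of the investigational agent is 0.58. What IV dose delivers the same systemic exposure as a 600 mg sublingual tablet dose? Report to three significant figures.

Systemic exposure from an extravascular dose = F × D_ev, so the equivalent IV dose is F × D_ev.
D_iv = F × D_ev = 0.58 × 600 = 348 mg

D_iv = 348 mg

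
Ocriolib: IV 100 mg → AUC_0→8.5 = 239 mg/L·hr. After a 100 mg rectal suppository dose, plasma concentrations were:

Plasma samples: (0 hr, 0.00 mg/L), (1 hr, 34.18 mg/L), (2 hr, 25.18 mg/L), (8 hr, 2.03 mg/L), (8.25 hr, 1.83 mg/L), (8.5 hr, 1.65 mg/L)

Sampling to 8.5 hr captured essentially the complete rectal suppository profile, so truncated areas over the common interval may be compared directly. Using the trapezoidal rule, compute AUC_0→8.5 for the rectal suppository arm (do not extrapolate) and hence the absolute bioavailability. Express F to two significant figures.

F = 0.54

Trapezoidal AUC_0→8.5 (rectal suppository):
  [0→1]: (0.00+34.18)/2 × 1 = 17.09
  [1→2]: (34.18+25.18)/2 × 1 = 29.68
  [2→8]: (25.18+2.03)/2 × 6 = 81.63
  [8→8.25]: (2.03+1.83)/2 × 0.25 = 0.4825
  [8.25→8.5]: (1.83+1.65)/2 × 0.25 = 0.435
  Sum = 129.3175 mg/L·hr
F = (AUC_ev/D_ev)/(AUC_iv/D_iv) = (129.3175/100)/(239/100) = 1.293175/2.39 = 0.5411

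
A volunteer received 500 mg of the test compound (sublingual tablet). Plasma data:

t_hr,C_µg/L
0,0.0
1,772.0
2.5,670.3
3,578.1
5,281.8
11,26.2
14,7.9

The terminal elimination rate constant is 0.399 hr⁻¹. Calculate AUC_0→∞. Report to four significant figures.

AUC = 3635 µg/L·hr

Trapezoidal AUC_0→14:
  [0→1]: (0.0+772.0)/2 × 1 = 386.0
  [1→2.5]: (772.0+670.3)/2 × 1.5 = 1081.725
  [2.5→3]: (670.3+578.1)/2 × 0.5 = 312.1
  [3→5]: (578.1+281.8)/2 × 2 = 859.9
  [5→11]: (281.8+26.2)/2 × 6 = 924.0
  [11→14]: (26.2+7.9)/2 × 3 = 51.15
  Sum = 3614.875 µg/L·hr
Extrapolated tail: C_last / k_e = 7.9 / 0.399 = 19.799
AUC_0→∞ = 3614.875 + 19.799 = 3634.674 µg/L·hr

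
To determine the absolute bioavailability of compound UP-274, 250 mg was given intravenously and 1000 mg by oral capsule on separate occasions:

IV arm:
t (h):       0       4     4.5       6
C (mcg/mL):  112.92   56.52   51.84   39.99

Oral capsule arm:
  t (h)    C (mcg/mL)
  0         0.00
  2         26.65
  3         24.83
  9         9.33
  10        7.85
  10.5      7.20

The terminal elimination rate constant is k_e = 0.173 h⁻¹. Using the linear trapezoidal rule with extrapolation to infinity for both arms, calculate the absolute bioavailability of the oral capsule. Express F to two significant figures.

F = 0.078

Trapezoidal AUC_0→6 (IV):
  [0→4]: (112.92+56.52)/2 × 4 = 338.88
  [4→4.5]: (56.52+51.84)/2 × 0.5 = 27.09
  [4.5→6]: (51.84+39.99)/2 × 1.5 = 68.8725
  Sum = 434.8425 mcg/mL·h
IV tail: 39.99/0.173 = 231.156; AUC_iv,0→∞ = 434.8425 + 231.156 = 665.9985 mcg/mL·h
Trapezoidal AUC_0→10.5 (oral capsule):
  [0→2]: (0.00+26.65)/2 × 2 = 26.65
  [2→3]: (26.65+24.83)/2 × 1 = 25.74
  [3→9]: (24.83+9.33)/2 × 6 = 102.48
  [9→10]: (9.33+7.85)/2 × 1 = 8.59
  [10→10.5]: (7.85+7.20)/2 × 0.5 = 3.7625
  Sum = 167.2225 mcg/mL·h
oral capsule tail: 7.20/0.173 = 41.618; AUC_ev,0→∞ = 167.2225 + 41.618 = 208.8405 mcg/mL·h
F = (AUC_ev/D_ev)/(AUC_iv/D_iv) = (208.8405/1000)/(665.9985/250) = 0.2088405/2.663994 = 0.0784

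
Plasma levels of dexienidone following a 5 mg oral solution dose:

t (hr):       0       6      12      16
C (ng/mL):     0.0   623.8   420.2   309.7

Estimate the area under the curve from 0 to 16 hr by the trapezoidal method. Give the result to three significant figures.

Trapezoidal AUC_0→16:
  [0→6]: (0.0+623.8)/2 × 6 = 1871.4
  [6→12]: (623.8+420.2)/2 × 6 = 3132.0
  [12→16]: (420.2+309.7)/2 × 4 = 1459.8
  Sum = 6463.2 ng/mL·hr

AUC = 6460 ng/mL·hr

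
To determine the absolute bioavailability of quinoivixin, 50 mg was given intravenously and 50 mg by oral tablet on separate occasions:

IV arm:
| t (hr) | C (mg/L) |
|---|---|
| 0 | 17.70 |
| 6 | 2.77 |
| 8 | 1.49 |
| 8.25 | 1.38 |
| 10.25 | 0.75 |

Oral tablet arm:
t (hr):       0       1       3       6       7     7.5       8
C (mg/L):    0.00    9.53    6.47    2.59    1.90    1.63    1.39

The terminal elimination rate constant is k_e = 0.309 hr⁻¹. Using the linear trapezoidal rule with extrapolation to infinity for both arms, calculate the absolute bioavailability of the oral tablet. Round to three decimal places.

Trapezoidal AUC_0→10.25 (IV):
  [0→6]: (17.70+2.77)/2 × 6 = 61.41
  [6→8]: (2.77+1.49)/2 × 2 = 4.26
  [8→8.25]: (1.49+1.38)/2 × 0.25 = 0.35875
  [8.25→10.25]: (1.38+0.75)/2 × 2 = 2.13
  Sum = 68.15875 mg/L·hr
IV tail: 0.75/0.309 = 2.427; AUC_iv,0→∞ = 68.15875 + 2.427 = 70.58575 mg/L·hr
Trapezoidal AUC_0→8 (oral tablet):
  [0→1]: (0.00+9.53)/2 × 1 = 4.765
  [1→3]: (9.53+6.47)/2 × 2 = 16.0
  [3→6]: (6.47+2.59)/2 × 3 = 13.59
  [6→7]: (2.59+1.90)/2 × 1 = 2.245
  [7→7.5]: (1.90+1.63)/2 × 0.5 = 0.8825
  [7.5→8]: (1.63+1.39)/2 × 0.5 = 0.755
  Sum = 38.2375 mg/L·hr
oral tablet tail: 1.39/0.309 = 4.498; AUC_ev,0→∞ = 38.2375 + 4.498 = 42.7355 mg/L·hr
F = (AUC_ev/D_ev)/(AUC_iv/D_iv) = (42.7355/50)/(70.58575/50) = 0.85471/1.411715 = 0.6054

F = 0.605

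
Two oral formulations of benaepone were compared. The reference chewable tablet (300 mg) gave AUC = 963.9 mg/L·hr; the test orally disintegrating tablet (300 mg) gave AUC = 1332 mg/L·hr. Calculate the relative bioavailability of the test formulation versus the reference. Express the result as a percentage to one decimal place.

F_rel = (AUC_test/D_test) / (AUC_ref/D_ref)
      = (1332/300) / (963.9/300)
      = 4.44 / 3.213 = 1.3819 = 138.19%

F_rel = 138.2%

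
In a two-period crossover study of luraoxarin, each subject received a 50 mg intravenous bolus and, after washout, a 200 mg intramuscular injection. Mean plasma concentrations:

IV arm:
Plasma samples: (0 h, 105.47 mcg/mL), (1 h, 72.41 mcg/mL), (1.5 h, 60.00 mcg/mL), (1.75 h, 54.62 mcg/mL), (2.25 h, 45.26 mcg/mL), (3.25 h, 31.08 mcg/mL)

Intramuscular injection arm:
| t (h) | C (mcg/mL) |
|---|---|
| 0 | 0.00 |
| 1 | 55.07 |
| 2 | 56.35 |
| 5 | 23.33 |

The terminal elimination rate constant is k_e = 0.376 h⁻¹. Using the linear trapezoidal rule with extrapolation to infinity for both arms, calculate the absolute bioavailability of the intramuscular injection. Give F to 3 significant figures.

F = 0.235

Trapezoidal AUC_0→3.25 (IV):
  [0→1]: (105.47+72.41)/2 × 1 = 88.94
  [1→1.5]: (72.41+60.00)/2 × 0.5 = 33.1025
  [1.5→1.75]: (60.00+54.62)/2 × 0.25 = 14.3275
  [1.75→2.25]: (54.62+45.26)/2 × 0.5 = 24.97
  [2.25→3.25]: (45.26+31.08)/2 × 1 = 38.17
  Sum = 199.51 mcg/mL·h
IV tail: 31.08/0.376 = 82.660; AUC_iv,0→∞ = 199.51 + 82.660 = 282.17 mcg/mL·h
Trapezoidal AUC_0→5 (intramuscular injection):
  [0→1]: (0.00+55.07)/2 × 1 = 27.535
  [1→2]: (55.07+56.35)/2 × 1 = 55.71
  [2→5]: (56.35+23.33)/2 × 3 = 119.52
  Sum = 202.765 mcg/mL·h
intramuscular injection tail: 23.33/0.376 = 62.048; AUC_ev,0→∞ = 202.765 + 62.048 = 264.813 mcg/mL·h
F = (AUC_ev/D_ev)/(AUC_iv/D_iv) = (264.813/200)/(282.17/50) = 1.324065/5.6434 = 0.2346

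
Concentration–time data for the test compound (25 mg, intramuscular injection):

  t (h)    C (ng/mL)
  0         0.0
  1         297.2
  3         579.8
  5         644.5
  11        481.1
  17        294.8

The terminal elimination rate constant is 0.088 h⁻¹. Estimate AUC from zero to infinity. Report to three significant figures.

AUC = 11300 ng/mL·h

Trapezoidal AUC_0→17:
  [0→1]: (0.0+297.2)/2 × 1 = 148.6
  [1→3]: (297.2+579.8)/2 × 2 = 877.0
  [3→5]: (579.8+644.5)/2 × 2 = 1224.3
  [5→11]: (644.5+481.1)/2 × 6 = 3376.8
  [11→17]: (481.1+294.8)/2 × 6 = 2327.7
  Sum = 7954.4 ng/mL·h
Extrapolated tail: C_last / k_e = 294.8 / 0.088 = 3350.000
AUC_0→∞ = 7954.4 + 3350.000 = 11304.4 ng/mL·h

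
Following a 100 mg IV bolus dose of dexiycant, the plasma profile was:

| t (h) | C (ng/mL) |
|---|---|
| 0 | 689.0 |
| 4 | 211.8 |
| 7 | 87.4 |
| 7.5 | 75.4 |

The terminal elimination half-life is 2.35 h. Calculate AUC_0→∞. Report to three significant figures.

Trapezoidal AUC_0→7.5:
  [0→4]: (689.0+211.8)/2 × 4 = 1801.6
  [4→7]: (211.8+87.4)/2 × 3 = 448.8
  [7→7.5]: (87.4+75.4)/2 × 0.5 = 40.7
  Sum = 2291.1 ng/mL·h
k_e = ln2 / t½ = 0.693147 / 2.35 = 0.2950 h^-1
Extrapolated tail: C_last / k_e = 75.4 / 0.295 = 255.593
AUC_0→∞ = 2291.1 + 255.593 = 2546.693 ng/mL·h

AUC = 2550 ng/mL·h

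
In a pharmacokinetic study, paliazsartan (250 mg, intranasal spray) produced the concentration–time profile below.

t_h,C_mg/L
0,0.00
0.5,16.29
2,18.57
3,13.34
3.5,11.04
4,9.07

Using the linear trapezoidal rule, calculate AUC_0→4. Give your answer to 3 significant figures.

AUC = 57.3 mg/L·h

Trapezoidal AUC_0→4:
  [0→0.5]: (0.00+16.29)/2 × 0.5 = 4.0725
  [0.5→2]: (16.29+18.57)/2 × 1.5 = 26.145
  [2→3]: (18.57+13.34)/2 × 1 = 15.955
  [3→3.5]: (13.34+11.04)/2 × 0.5 = 6.095
  [3.5→4]: (11.04+9.07)/2 × 0.5 = 5.0275
  Sum = 57.295 mg/L·h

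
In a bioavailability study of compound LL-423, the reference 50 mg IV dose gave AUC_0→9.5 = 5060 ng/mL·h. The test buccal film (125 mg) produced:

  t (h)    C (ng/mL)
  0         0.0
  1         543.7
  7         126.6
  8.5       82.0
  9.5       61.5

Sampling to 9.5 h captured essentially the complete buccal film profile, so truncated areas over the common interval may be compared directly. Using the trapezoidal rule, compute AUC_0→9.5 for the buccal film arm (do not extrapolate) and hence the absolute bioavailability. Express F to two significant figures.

F = 0.20

Trapezoidal AUC_0→9.5 (buccal film):
  [0→1]: (0.0+543.7)/2 × 1 = 271.85
  [1→7]: (543.7+126.6)/2 × 6 = 2010.9
  [7→8.5]: (126.6+82.0)/2 × 1.5 = 156.45
  [8.5→9.5]: (82.0+61.5)/2 × 1 = 71.75
  Sum = 2510.95 ng/mL·h
F = (AUC_ev/D_ev)/(AUC_iv/D_iv) = (2510.95/125)/(5060/50) = 20.0876/101.2 = 0.1985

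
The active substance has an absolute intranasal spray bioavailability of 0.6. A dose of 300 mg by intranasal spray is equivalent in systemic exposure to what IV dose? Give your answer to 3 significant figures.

Systemic exposure from an extravascular dose = F × D_ev, so the equivalent IV dose is F × D_ev.
D_iv = F × D_ev = 0.6 × 300 = 180 mg

D_iv = 180 mg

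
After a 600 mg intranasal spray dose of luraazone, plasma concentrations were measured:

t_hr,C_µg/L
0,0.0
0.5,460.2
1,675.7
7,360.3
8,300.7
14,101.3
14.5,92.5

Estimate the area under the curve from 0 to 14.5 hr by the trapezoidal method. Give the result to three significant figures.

AUC = 5090 µg/L·hr

Trapezoidal AUC_0→14.5:
  [0→0.5]: (0.0+460.2)/2 × 0.5 = 115.05
  [0.5→1]: (460.2+675.7)/2 × 0.5 = 283.975
  [1→7]: (675.7+360.3)/2 × 6 = 3108.0
  [7→8]: (360.3+300.7)/2 × 1 = 330.5
  [8→14]: (300.7+101.3)/2 × 6 = 1206.0
  [14→14.5]: (101.3+92.5)/2 × 0.5 = 48.45
  Sum = 5091.975 µg/L·hr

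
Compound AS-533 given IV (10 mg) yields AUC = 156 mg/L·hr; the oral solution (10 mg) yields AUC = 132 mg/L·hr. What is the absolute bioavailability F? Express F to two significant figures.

F = 0.85

F = (AUC_ev / D_ev) / (AUC_iv / D_iv)
  = (132/10) / (156/10)
  = 13.2 / 15.6 = 0.8462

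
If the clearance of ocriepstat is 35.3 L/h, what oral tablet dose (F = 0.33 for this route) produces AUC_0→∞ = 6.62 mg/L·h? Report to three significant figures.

Dose = CL × AUC_0→∞ / F
     = 35.3 × 6.62 / 0.33 = 708.139 mg

Dose = 708 mg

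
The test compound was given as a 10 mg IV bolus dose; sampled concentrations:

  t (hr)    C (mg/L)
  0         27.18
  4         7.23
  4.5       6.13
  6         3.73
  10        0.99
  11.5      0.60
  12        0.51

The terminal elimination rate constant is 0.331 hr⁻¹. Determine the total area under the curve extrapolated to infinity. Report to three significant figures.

AUC = 92.0 mg/L·hr

Trapezoidal AUC_0→12:
  [0→4]: (27.18+7.23)/2 × 4 = 68.82
  [4→4.5]: (7.23+6.13)/2 × 0.5 = 3.34
  [4.5→6]: (6.13+3.73)/2 × 1.5 = 7.395
  [6→10]: (3.73+0.99)/2 × 4 = 9.44
  [10→11.5]: (0.99+0.60)/2 × 1.5 = 1.1925
  [11.5→12]: (0.60+0.51)/2 × 0.5 = 0.2775
  Sum = 90.465 mg/L·hr
Extrapolated tail: C_last / k_e = 0.51 / 0.331 = 1.541
AUC_0→∞ = 90.465 + 1.541 = 92.006 mg/L·hr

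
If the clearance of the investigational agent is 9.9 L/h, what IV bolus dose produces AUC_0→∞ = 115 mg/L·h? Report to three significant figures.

Dose = 1140 mg

Dose_iv = CL × AUC_0→∞
     = 9.9 × 115 = 1138.5 mg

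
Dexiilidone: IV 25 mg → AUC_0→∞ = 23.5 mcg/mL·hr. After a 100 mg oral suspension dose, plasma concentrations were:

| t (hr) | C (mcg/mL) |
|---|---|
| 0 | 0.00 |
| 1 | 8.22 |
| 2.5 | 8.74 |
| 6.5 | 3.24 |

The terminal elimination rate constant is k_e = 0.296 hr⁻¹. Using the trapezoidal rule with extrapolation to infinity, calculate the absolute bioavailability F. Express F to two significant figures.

F = 0.55

Trapezoidal AUC_0→6.5 (oral suspension):
  [0→1]: (0.00+8.22)/2 × 1 = 4.11
  [1→2.5]: (8.22+8.74)/2 × 1.5 = 12.72
  [2.5→6.5]: (8.74+3.24)/2 × 4 = 23.96
  Sum = 40.79 mcg/mL·hr
Tail: C_last/k_e = 3.24/0.296 = 10.946
AUC_0→∞ (oral suspension) = 40.79 + 10.946 = 51.736 mcg/mL·hr
F = (AUC_ev/D_ev)/(AUC_iv/D_iv) = (51.736/100)/(23.5/25) = 0.51736/0.94 = 0.5504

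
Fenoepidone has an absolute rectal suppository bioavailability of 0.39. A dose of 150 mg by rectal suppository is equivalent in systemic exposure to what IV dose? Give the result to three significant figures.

Systemic exposure from an extravascular dose = F × D_ev, so the equivalent IV dose is F × D_ev.
D_iv = F × D_ev = 0.39 × 150 = 58.5 mg

D_iv = 58.5 mg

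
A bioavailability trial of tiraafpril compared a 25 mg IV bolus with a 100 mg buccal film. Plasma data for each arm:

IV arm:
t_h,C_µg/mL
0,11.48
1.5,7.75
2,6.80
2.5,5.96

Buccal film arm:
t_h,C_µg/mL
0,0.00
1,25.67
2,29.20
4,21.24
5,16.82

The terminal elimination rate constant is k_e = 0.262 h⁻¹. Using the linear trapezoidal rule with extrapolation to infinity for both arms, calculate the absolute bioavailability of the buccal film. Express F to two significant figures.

Trapezoidal AUC_0→2.5 (IV):
  [0→1.5]: (11.48+7.75)/2 × 1.5 = 14.4225
  [1.5→2]: (7.75+6.80)/2 × 0.5 = 3.6375
  [2→2.5]: (6.80+5.96)/2 × 0.5 = 3.19
  Sum = 21.25 µg/mL·h
IV tail: 5.96/0.262 = 22.748; AUC_iv,0→∞ = 21.25 + 22.748 = 43.998 µg/mL·h
Trapezoidal AUC_0→5 (buccal film):
  [0→1]: (0.00+25.67)/2 × 1 = 12.835
  [1→2]: (25.67+29.20)/2 × 1 = 27.435
  [2→4]: (29.20+21.24)/2 × 2 = 50.44
  [4→5]: (21.24+16.82)/2 × 1 = 19.03
  Sum = 109.74 µg/mL·h
buccal film tail: 16.82/0.262 = 64.198; AUC_ev,0→∞ = 109.74 + 64.198 = 173.938 µg/mL·h
F = (AUC_ev/D_ev)/(AUC_iv/D_iv) = (173.938/100)/(43.998/25) = 1.73938/1.75992 = 0.9883

F = 0.99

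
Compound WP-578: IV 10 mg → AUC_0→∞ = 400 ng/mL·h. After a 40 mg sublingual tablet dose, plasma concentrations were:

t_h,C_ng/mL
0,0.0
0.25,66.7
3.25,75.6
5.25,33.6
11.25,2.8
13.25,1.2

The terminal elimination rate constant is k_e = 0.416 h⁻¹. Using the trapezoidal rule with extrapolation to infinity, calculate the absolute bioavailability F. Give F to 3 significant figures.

F = 0.279

Trapezoidal AUC_0→13.25 (sublingual tablet):
  [0→0.25]: (0.0+66.7)/2 × 0.25 = 8.3375
  [0.25→3.25]: (66.7+75.6)/2 × 3 = 213.45
  [3.25→5.25]: (75.6+33.6)/2 × 2 = 109.2
  [5.25→11.25]: (33.6+2.8)/2 × 6 = 109.2
  [11.25→13.25]: (2.8+1.2)/2 × 2 = 4.0
  Sum = 444.1875 ng/mL·h
Tail: C_last/k_e = 1.2/0.416 = 2.885
AUC_0→∞ (sublingual tablet) = 444.1875 + 2.885 = 447.0725 ng/mL·h
F = (AUC_ev/D_ev)/(AUC_iv/D_iv) = (447.0725/40)/(400/10) = 11.1768/40 = 0.2794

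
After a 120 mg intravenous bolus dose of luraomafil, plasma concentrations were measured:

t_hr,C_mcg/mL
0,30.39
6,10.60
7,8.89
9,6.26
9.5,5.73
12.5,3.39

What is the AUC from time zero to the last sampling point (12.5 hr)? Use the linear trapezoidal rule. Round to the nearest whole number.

Trapezoidal AUC_0→12.5:
  [0→6]: (30.39+10.60)/2 × 6 = 122.97
  [6→7]: (10.60+8.89)/2 × 1 = 9.745
  [7→9]: (8.89+6.26)/2 × 2 = 15.15
  [9→9.5]: (6.26+5.73)/2 × 0.5 = 2.9975
  [9.5→12.5]: (5.73+3.39)/2 × 3 = 13.68
  Sum = 164.5425 mcg/mL·hr

AUC = 165 mcg/mL·hr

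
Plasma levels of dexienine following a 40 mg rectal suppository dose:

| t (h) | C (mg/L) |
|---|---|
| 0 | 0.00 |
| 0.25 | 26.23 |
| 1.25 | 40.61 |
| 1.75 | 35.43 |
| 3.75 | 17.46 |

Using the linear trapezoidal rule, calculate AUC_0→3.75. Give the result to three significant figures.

AUC = 109 mg/L·h

Trapezoidal AUC_0→3.75:
  [0→0.25]: (0.00+26.23)/2 × 0.25 = 3.27875
  [0.25→1.25]: (26.23+40.61)/2 × 1 = 33.42
  [1.25→1.75]: (40.61+35.43)/2 × 0.5 = 19.01
  [1.75→3.75]: (35.43+17.46)/2 × 2 = 52.89
  Sum = 108.59875 mg/L·h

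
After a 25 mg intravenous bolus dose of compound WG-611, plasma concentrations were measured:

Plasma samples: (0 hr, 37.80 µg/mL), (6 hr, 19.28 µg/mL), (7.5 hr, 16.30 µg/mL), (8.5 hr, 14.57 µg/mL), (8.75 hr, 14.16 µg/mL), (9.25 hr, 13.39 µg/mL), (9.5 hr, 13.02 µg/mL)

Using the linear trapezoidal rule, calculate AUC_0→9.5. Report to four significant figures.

AUC = 227.1 µg/mL·hr

Trapezoidal AUC_0→9.5:
  [0→6]: (37.80+19.28)/2 × 6 = 171.24
  [6→7.5]: (19.28+16.30)/2 × 1.5 = 26.685
  [7.5→8.5]: (16.30+14.57)/2 × 1 = 15.435
  [8.5→8.75]: (14.57+14.16)/2 × 0.25 = 3.59125
  [8.75→9.25]: (14.16+13.39)/2 × 0.5 = 6.8875
  [9.25→9.5]: (13.39+13.02)/2 × 0.25 = 3.30125
  Sum = 227.14 µg/mL·hr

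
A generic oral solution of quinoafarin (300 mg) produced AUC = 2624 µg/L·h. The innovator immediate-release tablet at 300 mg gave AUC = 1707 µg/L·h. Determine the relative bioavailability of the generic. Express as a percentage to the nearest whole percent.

F_rel = 154%

F_rel = (AUC_test/D_test) / (AUC_ref/D_ref)
      = (2624/300) / (1707/300)
      = 8.74667 / 5.69 = 1.5372 = 153.72%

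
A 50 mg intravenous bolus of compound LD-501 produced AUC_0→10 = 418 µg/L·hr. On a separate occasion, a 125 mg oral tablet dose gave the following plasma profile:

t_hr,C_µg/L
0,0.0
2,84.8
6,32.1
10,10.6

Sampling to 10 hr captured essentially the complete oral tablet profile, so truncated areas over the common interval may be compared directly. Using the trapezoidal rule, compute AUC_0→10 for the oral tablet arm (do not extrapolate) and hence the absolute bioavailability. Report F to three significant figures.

Trapezoidal AUC_0→10 (oral tablet):
  [0→2]: (0.0+84.8)/2 × 2 = 84.8
  [2→6]: (84.8+32.1)/2 × 4 = 233.8
  [6→10]: (32.1+10.6)/2 × 4 = 85.4
  Sum = 404.0 µg/L·hr
F = (AUC_ev/D_ev)/(AUC_iv/D_iv) = (404.0/125)/(418/50) = 3.232/8.36 = 0.3866

F = 0.387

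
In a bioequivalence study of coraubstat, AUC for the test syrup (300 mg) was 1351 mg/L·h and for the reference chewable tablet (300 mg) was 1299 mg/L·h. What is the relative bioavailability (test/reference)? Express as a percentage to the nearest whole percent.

F_rel = 104%

F_rel = (AUC_test/D_test) / (AUC_ref/D_ref)
      = (1351/300) / (1299/300)
      = 4.50333 / 4.33 = 1.0400 = 104.00%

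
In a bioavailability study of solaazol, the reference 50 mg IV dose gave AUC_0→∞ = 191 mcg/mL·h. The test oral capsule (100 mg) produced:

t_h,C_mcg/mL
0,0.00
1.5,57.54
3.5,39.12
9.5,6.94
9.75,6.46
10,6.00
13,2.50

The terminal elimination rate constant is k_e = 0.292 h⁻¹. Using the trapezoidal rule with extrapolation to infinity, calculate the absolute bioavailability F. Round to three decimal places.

F = 0.792

Trapezoidal AUC_0→13 (oral capsule):
  [0→1.5]: (0.00+57.54)/2 × 1.5 = 43.155
  [1.5→3.5]: (57.54+39.12)/2 × 2 = 96.66
  [3.5→9.5]: (39.12+6.94)/2 × 6 = 138.18
  [9.5→9.75]: (6.94+6.46)/2 × 0.25 = 1.675
  [9.75→10]: (6.46+6.00)/2 × 0.25 = 1.5575
  [10→13]: (6.00+2.50)/2 × 3 = 12.75
  Sum = 293.9775 mcg/mL·h
Tail: C_last/k_e = 2.50/0.292 = 8.562
AUC_0→∞ (oral capsule) = 293.9775 + 8.562 = 302.5395 mcg/mL·h
F = (AUC_ev/D_ev)/(AUC_iv/D_iv) = (302.5395/100)/(191/50) = 3.025395/3.82 = 0.7920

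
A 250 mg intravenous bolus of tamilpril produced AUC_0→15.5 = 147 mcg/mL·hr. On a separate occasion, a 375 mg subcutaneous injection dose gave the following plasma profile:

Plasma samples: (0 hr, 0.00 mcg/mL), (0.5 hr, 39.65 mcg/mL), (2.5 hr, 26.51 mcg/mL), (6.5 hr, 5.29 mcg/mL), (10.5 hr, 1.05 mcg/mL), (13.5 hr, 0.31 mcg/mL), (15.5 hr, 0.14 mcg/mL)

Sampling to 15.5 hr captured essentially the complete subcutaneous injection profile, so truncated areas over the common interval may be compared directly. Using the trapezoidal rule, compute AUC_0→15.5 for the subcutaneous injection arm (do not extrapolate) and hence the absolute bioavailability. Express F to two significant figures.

Trapezoidal AUC_0→15.5 (subcutaneous injection):
  [0→0.5]: (0.00+39.65)/2 × 0.5 = 9.9125
  [0.5→2.5]: (39.65+26.51)/2 × 2 = 66.16
  [2.5→6.5]: (26.51+5.29)/2 × 4 = 63.6
  [6.5→10.5]: (5.29+1.05)/2 × 4 = 12.68
  [10.5→13.5]: (1.05+0.31)/2 × 3 = 2.04
  [13.5→15.5]: (0.31+0.14)/2 × 2 = 0.45
  Sum = 154.8425 mcg/mL·hr
F = (AUC_ev/D_ev)/(AUC_iv/D_iv) = (154.8425/375)/(147/250) = 0.412913/0.588 = 0.7022

F = 0.70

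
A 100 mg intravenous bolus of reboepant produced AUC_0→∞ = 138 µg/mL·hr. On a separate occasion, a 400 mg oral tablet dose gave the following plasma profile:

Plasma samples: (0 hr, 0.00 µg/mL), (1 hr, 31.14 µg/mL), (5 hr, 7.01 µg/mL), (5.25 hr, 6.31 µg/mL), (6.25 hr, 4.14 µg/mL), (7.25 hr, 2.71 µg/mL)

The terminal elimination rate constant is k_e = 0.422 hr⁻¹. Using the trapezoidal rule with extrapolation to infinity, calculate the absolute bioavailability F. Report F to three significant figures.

Trapezoidal AUC_0→7.25 (oral tablet):
  [0→1]: (0.00+31.14)/2 × 1 = 15.57
  [1→5]: (31.14+7.01)/2 × 4 = 76.3
  [5→5.25]: (7.01+6.31)/2 × 0.25 = 1.665
  [5.25→6.25]: (6.31+4.14)/2 × 1 = 5.225
  [6.25→7.25]: (4.14+2.71)/2 × 1 = 3.425
  Sum = 102.185 µg/mL·hr
Tail: C_last/k_e = 2.71/0.422 = 6.422
AUC_0→∞ (oral tablet) = 102.185 + 6.422 = 108.607 µg/mL·hr
F = (AUC_ev/D_ev)/(AUC_iv/D_iv) = (108.607/400)/(138/100) = 0.2715175/1.38 = 0.1968

F = 0.197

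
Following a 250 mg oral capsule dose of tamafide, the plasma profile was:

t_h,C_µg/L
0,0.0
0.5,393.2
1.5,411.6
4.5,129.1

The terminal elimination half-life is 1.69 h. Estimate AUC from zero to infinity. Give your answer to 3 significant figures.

Trapezoidal AUC_0→4.5:
  [0→0.5]: (0.0+393.2)/2 × 0.5 = 98.3
  [0.5→1.5]: (393.2+411.6)/2 × 1 = 402.4
  [1.5→4.5]: (411.6+129.1)/2 × 3 = 811.05
  Sum = 1311.75 µg/L·h
k_e = ln2 / t½ = 0.693147 / 1.69 = 0.4101 h^-1
Extrapolated tail: C_last / k_e = 129.1 / 0.4101 = 314.801
AUC_0→∞ = 1311.75 + 314.801 = 1626.551 µg/L·h

AUC = 1630 µg/L·h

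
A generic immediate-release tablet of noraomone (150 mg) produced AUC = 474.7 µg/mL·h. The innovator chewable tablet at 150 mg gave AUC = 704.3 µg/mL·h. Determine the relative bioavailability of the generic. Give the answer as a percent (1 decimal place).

F_rel = (AUC_test/D_test) / (AUC_ref/D_ref)
      = (474.7/150) / (704.3/150)
      = 3.16467 / 4.69533 = 0.6740 = 67.40%

F_rel = 67.4%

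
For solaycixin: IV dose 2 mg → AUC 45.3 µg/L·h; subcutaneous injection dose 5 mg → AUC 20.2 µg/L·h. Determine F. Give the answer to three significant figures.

F = (AUC_ev / D_ev) / (AUC_iv / D_iv)
  = (20.2/5) / (45.3/2)
  = 4.04 / 22.65 = 0.1784

F = 0.178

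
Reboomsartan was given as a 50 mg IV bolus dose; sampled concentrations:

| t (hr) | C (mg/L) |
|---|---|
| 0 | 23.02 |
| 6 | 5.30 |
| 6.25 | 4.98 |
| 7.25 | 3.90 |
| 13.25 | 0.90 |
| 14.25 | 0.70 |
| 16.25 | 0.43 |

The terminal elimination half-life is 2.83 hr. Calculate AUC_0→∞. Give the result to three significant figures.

Trapezoidal AUC_0→16.25:
  [0→6]: (23.02+5.30)/2 × 6 = 84.96
  [6→6.25]: (5.30+4.98)/2 × 0.25 = 1.285
  [6.25→7.25]: (4.98+3.90)/2 × 1 = 4.44
  [7.25→13.25]: (3.90+0.90)/2 × 6 = 14.4
  [13.25→14.25]: (0.90+0.70)/2 × 1 = 0.8
  [14.25→16.25]: (0.70+0.43)/2 × 2 = 1.13
  Sum = 107.015 mg/L·hr
k_e = ln2 / t½ = 0.693147 / 2.83 = 0.2449 hr^-1
Extrapolated tail: C_last / k_e = 0.43 / 0.2449 = 1.756
AUC_0→∞ = 107.015 + 1.756 = 108.771 mg/L·hr

AUC = 109 mg/L·hr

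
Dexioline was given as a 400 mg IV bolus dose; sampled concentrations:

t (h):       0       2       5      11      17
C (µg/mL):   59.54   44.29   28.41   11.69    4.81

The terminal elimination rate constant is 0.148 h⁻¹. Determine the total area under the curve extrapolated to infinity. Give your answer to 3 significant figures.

Trapezoidal AUC_0→17:
  [0→2]: (59.54+44.29)/2 × 2 = 103.83
  [2→5]: (44.29+28.41)/2 × 3 = 109.05
  [5→11]: (28.41+11.69)/2 × 6 = 120.3
  [11→17]: (11.69+4.81)/2 × 6 = 49.5
  Sum = 382.68 µg/mL·h
Extrapolated tail: C_last / k_e = 4.81 / 0.148 = 32.500
AUC_0→∞ = 382.68 + 32.500 = 415.18 µg/mL·h

AUC = 415 µg/mL·h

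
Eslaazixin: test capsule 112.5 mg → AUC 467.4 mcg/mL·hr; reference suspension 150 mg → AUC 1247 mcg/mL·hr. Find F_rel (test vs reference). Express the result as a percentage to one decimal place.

F_rel = 50.0%

F_rel = (AUC_test/D_test) / (AUC_ref/D_ref)
      = (467.4/112.5) / (1247/150)
      = 4.15467 / 8.31333 = 0.4998 = 49.98%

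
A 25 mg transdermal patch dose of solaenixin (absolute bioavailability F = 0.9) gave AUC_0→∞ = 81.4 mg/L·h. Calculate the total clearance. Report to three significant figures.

CL = F × Dose / AUC_0→∞
   = 0.9 × 25 / 81.4 = 0.276413 L/h

CL = 0.276 L/h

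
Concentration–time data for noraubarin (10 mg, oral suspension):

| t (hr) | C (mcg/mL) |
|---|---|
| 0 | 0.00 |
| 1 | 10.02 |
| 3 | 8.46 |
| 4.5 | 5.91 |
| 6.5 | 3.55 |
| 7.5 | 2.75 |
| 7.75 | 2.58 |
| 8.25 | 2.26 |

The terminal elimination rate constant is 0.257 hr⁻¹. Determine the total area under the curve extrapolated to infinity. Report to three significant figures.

Trapezoidal AUC_0→8.25:
  [0→1]: (0.00+10.02)/2 × 1 = 5.01
  [1→3]: (10.02+8.46)/2 × 2 = 18.48
  [3→4.5]: (8.46+5.91)/2 × 1.5 = 10.7775
  [4.5→6.5]: (5.91+3.55)/2 × 2 = 9.46
  [6.5→7.5]: (3.55+2.75)/2 × 1 = 3.15
  [7.5→7.75]: (2.75+2.58)/2 × 0.25 = 0.66625
  [7.75→8.25]: (2.58+2.26)/2 × 0.5 = 1.21
  Sum = 48.75375 mcg/mL·hr
Extrapolated tail: C_last / k_e = 2.26 / 0.257 = 8.794
AUC_0→∞ = 48.75375 + 8.794 = 57.54775 mcg/mL·hr

AUC = 57.5 mcg/mL·hr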